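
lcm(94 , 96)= 4512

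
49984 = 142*352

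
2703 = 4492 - 1789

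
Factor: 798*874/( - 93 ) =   -  232484/31 = - 2^2*7^1*19^2*23^1*31^( - 1)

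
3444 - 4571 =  - 1127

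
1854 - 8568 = -6714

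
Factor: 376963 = 376963^1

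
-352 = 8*( - 44 )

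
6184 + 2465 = 8649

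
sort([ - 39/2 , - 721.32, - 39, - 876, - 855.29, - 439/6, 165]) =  [ - 876, - 855.29  , - 721.32 , - 439/6, - 39, - 39/2 , 165]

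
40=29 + 11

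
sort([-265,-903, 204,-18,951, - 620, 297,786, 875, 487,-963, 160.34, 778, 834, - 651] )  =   [ - 963, -903, - 651,-620,-265,-18, 160.34, 204, 297,487, 778, 786, 834,875,  951]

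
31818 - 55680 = -23862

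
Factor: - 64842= - 2^1*3^1 *101^1*107^1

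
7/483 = 1/69 = 0.01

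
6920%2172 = 404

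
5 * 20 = 100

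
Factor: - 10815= - 3^1*5^1*7^1*103^1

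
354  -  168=186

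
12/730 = 6/365  =  0.02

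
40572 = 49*828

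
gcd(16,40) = 8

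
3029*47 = 142363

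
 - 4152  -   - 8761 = 4609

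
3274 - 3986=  - 712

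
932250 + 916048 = 1848298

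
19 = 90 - 71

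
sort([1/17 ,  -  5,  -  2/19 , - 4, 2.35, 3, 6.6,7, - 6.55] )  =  [ - 6.55, - 5 , - 4,  -  2/19, 1/17,2.35, 3, 6.6, 7] 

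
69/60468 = 23/20156 = 0.00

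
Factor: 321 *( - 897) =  - 287937=-  3^2  *13^1*23^1*107^1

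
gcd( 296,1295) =37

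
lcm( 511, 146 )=1022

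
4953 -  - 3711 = 8664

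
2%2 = 0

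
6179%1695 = 1094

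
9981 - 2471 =7510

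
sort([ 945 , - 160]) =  [ - 160,945]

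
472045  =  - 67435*( - 7) 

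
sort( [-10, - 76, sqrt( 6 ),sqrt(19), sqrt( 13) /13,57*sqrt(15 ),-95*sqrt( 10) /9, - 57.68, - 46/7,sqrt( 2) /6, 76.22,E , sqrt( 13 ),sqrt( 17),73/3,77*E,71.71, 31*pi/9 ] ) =[-76 , - 57.68,-95*sqrt( 10)/9 , - 10,-46/7,sqrt(  2) /6,sqrt(13)/13,sqrt( 6),E,sqrt ( 13 ), sqrt( 17 ),sqrt( 19 ),  31*pi/9,  73/3, 71.71,76.22, 77*E , 57*sqrt (15) ] 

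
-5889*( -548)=3227172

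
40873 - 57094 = - 16221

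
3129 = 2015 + 1114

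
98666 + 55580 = 154246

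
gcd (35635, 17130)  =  5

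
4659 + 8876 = 13535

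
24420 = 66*370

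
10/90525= 2/18105 = 0.00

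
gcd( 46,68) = 2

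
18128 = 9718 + 8410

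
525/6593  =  525/6593 = 0.08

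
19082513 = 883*21611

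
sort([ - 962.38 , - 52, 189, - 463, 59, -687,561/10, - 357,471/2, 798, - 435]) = [ - 962.38, - 687, - 463, - 435, - 357 , - 52, 561/10,59,189,471/2,798] 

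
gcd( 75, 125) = 25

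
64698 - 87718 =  - 23020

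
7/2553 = 7/2553 =0.00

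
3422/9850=1711/4925= 0.35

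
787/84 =787/84  =  9.37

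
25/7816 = 25/7816 = 0.00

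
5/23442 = 5/23442 =0.00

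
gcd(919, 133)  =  1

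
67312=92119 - 24807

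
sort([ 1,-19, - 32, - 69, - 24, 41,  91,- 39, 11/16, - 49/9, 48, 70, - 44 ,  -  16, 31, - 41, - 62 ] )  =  [ -69, - 62, -44,-41, - 39,-32,-24,- 19,-16, - 49/9,11/16,1,  31,41,48, 70, 91 ] 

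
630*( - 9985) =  - 6290550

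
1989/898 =1989/898 = 2.21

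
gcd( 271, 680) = 1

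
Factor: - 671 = -11^1*61^1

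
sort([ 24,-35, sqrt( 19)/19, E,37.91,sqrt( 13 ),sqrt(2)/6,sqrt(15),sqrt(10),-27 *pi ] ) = [ - 27*pi, - 35, sqrt ( 19)/19, sqrt( 2)/6,E,sqrt( 10), sqrt(13),sqrt (15),24,37.91] 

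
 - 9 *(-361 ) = 3249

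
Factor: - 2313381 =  - 3^1*7^1*110161^1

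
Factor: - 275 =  - 5^2*11^1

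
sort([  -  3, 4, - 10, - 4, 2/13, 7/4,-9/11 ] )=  [ - 10, - 4, - 3 ,-9/11, 2/13,  7/4, 4 ] 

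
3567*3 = 10701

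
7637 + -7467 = 170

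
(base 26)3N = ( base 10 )101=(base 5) 401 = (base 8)145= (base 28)3h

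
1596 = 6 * 266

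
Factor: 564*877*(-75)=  - 2^2*3^2* 5^2*47^1*877^1 = - 37097100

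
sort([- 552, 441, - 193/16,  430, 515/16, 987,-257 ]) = [ - 552, - 257, - 193/16, 515/16, 430, 441,  987]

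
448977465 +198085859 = 647063324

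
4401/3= 1467 = 1467.00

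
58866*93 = 5474538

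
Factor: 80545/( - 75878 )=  - 2^( - 1)*5^1*11^( - 1 )*89^1*181^1*3449^( - 1)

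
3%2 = 1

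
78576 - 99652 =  - 21076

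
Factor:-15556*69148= -1075666288 = -  2^4*59^1*293^1 * 3889^1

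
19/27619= 19/27619 = 0.00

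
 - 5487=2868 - 8355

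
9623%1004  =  587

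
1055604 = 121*8724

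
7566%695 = 616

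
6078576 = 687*8848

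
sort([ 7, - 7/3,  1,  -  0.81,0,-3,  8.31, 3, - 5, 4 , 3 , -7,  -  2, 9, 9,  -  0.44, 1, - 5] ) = [-7,-5, - 5 ,- 3, - 7/3,-2,-0.81, - 0.44,0,1, 1 , 3, 3,4,7,8.31, 9, 9]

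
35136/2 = 17568 = 17568.00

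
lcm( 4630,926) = 4630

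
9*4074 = 36666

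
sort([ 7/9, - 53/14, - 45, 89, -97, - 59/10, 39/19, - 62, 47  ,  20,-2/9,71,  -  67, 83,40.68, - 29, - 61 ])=[ - 97,-67, - 62,-61, - 45, - 29, - 59/10, - 53/14, - 2/9, 7/9,39/19,  20,  40.68, 47, 71, 83, 89 ] 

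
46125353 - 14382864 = 31742489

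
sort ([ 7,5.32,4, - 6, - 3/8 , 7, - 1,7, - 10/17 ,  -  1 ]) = [-6, - 1, - 1, - 10/17, - 3/8,4,5.32,7, 7,  7 ] 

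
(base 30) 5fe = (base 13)234B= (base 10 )4964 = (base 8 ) 11544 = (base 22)a5e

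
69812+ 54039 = 123851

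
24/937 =24/937  =  0.03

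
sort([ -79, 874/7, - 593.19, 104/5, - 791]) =[-791,- 593.19, - 79,  104/5, 874/7]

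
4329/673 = 4329/673= 6.43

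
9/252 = 1/28 = 0.04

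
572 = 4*143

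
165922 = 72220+93702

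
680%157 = 52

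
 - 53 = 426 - 479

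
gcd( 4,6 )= 2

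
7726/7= 1103 + 5/7 =1103.71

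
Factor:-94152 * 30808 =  - 2900634816 = - 2^6*3^1*3851^1 *3923^1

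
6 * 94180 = 565080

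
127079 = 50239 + 76840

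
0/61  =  0  =  0.00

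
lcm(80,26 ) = 1040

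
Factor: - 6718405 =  - 5^1*1343681^1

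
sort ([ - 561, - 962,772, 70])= [  -  962,-561,  70,  772 ] 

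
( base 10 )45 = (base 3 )1200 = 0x2D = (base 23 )1m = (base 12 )39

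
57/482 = 57/482 = 0.12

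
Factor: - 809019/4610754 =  - 89891/512306=-  2^( -1) * 31^( - 1) * 8263^( - 1 ) * 89891^1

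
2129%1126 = 1003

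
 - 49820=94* ( - 530 )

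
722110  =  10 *72211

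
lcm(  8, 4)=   8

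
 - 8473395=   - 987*8585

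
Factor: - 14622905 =  -  5^1*11^1*265871^1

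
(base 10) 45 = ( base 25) 1k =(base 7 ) 63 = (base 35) 1a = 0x2d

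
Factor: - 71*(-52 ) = 2^2*13^1*71^1 = 3692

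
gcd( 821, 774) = 1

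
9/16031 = 9/16031 = 0.00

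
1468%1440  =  28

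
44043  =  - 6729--50772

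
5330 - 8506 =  - 3176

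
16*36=576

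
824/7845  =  824/7845 = 0.11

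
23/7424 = 23/7424 = 0.00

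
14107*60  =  846420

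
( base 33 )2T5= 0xC44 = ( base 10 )3140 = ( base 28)404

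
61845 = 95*651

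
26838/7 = 3834 = 3834.00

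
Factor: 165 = 3^1*5^1*11^1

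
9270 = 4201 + 5069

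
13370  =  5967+7403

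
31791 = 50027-18236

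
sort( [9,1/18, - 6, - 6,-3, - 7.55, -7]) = [-7.55, - 7, - 6, - 6, -3,1/18,9]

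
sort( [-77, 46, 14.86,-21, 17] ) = [ - 77,-21, 14.86,17, 46]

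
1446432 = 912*1586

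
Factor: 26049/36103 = 57/79 = 3^1*19^1*79^( - 1 )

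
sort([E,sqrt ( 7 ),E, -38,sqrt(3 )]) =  [ - 38, sqrt( 3),sqrt(7),E,  E ]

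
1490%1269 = 221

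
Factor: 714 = 2^1*3^1*7^1*17^1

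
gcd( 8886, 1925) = 1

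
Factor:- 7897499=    - 7897499^1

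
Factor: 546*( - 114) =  - 62244 = -2^2*3^2*7^1*13^1 * 19^1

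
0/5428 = 0 = 0.00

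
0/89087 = 0 = 0.00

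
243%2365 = 243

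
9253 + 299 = 9552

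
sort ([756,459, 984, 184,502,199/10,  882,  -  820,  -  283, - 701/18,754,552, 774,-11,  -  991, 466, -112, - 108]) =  [-991,-820  , -283,-112, - 108, - 701/18 ,  -  11,  199/10, 184 , 459 , 466,502,552 , 754,756 , 774,882 , 984]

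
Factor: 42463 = 42463^1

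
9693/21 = 461 + 4/7   =  461.57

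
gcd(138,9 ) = 3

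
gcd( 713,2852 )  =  713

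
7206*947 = 6824082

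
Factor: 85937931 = 3^2*19^1*599^1 * 839^1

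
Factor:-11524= - 2^2*43^1*67^1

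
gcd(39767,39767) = 39767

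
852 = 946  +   - 94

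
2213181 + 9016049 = 11229230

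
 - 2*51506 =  - 103012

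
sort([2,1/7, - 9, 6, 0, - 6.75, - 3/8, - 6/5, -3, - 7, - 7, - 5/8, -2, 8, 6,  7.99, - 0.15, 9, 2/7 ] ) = [-9,-7 , - 7,- 6.75,-3, - 2, - 6/5, - 5/8,-3/8,  -  0.15,  0,1/7, 2/7,2,6,6,  7.99, 8 , 9]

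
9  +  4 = 13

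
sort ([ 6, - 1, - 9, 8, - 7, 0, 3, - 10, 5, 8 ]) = [-10,-9, - 7, - 1 , 0, 3 , 5, 6, 8, 8]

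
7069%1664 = 413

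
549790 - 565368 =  - 15578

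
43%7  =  1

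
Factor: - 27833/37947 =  - 2141/2919  =  - 3^(  -  1)*7^( - 1)*139^( - 1)*2141^1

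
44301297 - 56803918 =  - 12502621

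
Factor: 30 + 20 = 2^1*5^2 = 50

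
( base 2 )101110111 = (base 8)567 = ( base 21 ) hi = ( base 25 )f0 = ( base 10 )375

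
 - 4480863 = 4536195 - 9017058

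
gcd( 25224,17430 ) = 6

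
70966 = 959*74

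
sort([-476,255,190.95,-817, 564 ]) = [ - 817 ,-476,  190.95,  255 , 564 ] 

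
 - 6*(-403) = 2418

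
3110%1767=1343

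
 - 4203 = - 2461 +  - 1742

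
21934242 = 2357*9306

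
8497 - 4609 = 3888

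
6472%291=70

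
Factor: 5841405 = 3^2*5^1*271^1*479^1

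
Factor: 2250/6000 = 2^(-3 ) * 3^1 = 3/8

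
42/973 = 6/139 = 0.04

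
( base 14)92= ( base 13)9b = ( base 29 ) 4C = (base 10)128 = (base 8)200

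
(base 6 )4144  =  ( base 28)154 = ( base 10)928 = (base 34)ra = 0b1110100000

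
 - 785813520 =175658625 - 961472145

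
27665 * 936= 25894440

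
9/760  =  9/760 = 0.01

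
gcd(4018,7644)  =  98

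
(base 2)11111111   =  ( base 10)255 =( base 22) BD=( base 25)a5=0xff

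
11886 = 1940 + 9946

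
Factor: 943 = 23^1 * 41^1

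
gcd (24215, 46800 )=5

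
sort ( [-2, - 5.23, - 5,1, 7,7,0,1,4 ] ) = [ - 5.23, - 5,- 2,  0,1, 1,4,  7, 7 ]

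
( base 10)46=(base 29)1h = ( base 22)22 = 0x2E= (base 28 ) 1I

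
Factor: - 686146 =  - 2^1*343073^1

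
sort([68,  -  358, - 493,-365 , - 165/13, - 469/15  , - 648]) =[ - 648, - 493, - 365,- 358, - 469/15, - 165/13, 68 ]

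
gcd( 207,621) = 207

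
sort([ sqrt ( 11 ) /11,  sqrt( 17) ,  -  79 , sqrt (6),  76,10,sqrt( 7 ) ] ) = [ - 79,sqrt( 11)/11,sqrt(6),  sqrt( 7 ), sqrt( 17 ) , 10,76]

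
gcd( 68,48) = 4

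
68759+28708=97467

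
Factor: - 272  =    -  2^4*17^1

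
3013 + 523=3536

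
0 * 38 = 0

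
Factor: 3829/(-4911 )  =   - 3^( - 1) * 7^1 * 547^1*1637^(-1) 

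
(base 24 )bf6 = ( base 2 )1101000101110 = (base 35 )5gh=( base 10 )6702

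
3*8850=26550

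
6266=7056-790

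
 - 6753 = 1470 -8223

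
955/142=955/142 = 6.73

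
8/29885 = 8/29885 =0.00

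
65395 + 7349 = 72744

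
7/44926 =1/6418  =  0.00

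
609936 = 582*1048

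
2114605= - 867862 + 2982467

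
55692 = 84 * 663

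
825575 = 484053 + 341522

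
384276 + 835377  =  1219653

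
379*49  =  18571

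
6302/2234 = 3151/1117 = 2.82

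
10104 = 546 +9558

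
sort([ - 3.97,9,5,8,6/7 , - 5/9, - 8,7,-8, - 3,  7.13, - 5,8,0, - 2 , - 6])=[- 8, - 8,-6, - 5,-3.97, - 3, - 2, - 5/9, 0,6/7, 5, 7,  7.13 , 8,8,9]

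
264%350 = 264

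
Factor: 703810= 2^1* 5^1*70381^1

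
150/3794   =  75/1897 = 0.04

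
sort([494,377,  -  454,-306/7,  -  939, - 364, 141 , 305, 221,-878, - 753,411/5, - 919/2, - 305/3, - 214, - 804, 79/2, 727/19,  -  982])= [  -  982,-939,  -  878, - 804, - 753,  -  919/2,-454 ,-364, - 214 ,  -  305/3,-306/7,727/19, 79/2, 411/5, 141, 221, 305, 377, 494] 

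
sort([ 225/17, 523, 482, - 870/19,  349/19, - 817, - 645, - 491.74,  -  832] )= [-832, - 817,-645, - 491.74, - 870/19, 225/17, 349/19,  482 , 523 ] 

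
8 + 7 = 15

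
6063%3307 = 2756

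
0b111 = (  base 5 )12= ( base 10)7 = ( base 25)7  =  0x7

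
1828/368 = 4 + 89/92 = 4.97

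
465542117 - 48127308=417414809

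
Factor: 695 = 5^1*139^1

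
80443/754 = 106 + 519/754 = 106.69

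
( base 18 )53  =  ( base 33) 2r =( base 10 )93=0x5D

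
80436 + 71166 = 151602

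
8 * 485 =3880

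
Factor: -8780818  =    -  2^1*4390409^1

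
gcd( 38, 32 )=2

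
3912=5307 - 1395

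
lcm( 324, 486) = 972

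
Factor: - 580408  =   - 2^3*72551^1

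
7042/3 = 7042/3 = 2347.33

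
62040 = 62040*1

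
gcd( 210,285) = 15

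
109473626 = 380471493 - 270997867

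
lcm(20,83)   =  1660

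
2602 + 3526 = 6128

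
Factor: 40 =2^3*5^1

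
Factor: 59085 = 3^2*5^1*13^1*101^1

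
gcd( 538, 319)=1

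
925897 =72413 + 853484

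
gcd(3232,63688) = 8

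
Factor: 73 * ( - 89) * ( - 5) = 5^1*73^1 * 89^1= 32485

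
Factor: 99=3^2*11^1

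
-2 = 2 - 4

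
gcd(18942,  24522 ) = 6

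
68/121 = 68/121 = 0.56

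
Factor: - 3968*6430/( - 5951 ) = 2^8*5^1 * 11^( - 1)* 31^1* 541^( -1 ) * 643^1 = 25514240/5951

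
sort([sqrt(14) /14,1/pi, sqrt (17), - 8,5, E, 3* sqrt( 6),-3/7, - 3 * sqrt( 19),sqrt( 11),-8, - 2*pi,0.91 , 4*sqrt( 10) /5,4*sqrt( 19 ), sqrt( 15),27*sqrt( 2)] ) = [ -3*sqrt( 19 ),- 8, - 8,  -  2*pi, - 3/7,sqrt(14) /14,1/pi, 0.91, 4*sqrt( 10)/5, E, sqrt (11),sqrt( 15), sqrt (17)  ,  5, 3*sqrt( 6), 4*  sqrt( 19),27 * sqrt( 2)]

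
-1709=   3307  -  5016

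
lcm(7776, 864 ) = 7776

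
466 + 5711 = 6177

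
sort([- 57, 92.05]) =[ - 57, 92.05]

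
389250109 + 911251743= 1300501852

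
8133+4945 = 13078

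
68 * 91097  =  6194596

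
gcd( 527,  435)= 1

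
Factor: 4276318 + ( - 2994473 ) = 1281845 = 5^1 * 256369^1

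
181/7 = 181/7 = 25.86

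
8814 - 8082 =732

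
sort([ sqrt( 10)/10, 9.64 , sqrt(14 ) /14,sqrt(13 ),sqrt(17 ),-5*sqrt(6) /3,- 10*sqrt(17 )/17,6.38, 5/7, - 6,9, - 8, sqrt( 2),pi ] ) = [ - 8, - 6,-5 * sqrt( 6 )/3,-10*sqrt( 17 )/17, sqrt(14)/14, sqrt(10) /10, 5/7,sqrt(2),pi,sqrt(13),sqrt(17 ),6.38,9,9.64 ] 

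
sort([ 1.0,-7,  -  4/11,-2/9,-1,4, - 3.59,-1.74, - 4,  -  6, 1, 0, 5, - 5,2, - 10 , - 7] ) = [ - 10,-7, - 7,-6,-5,-4 , - 3.59,-1.74,-1,-4/11,  -  2/9, 0, 1.0,1,2, 4, 5] 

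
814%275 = 264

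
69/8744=69/8744 =0.01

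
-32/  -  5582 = 16/2791 = 0.01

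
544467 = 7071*77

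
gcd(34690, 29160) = 10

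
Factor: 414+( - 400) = 14 = 2^1*7^1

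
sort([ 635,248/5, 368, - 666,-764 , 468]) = [ - 764, - 666,248/5,  368, 468,635]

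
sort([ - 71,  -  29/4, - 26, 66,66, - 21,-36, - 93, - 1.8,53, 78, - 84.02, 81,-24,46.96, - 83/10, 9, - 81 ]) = [ - 93, - 84.02, - 81, - 71,-36, - 26, - 24, - 21,-83/10, - 29/4, - 1.8,9,46.96, 53, 66 , 66,78, 81] 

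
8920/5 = 1784= 1784.00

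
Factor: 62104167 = 3^2*29^1*37^1* 59^1 * 109^1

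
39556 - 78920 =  - 39364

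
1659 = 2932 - 1273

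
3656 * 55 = 201080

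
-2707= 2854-5561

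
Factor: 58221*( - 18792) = - 2^3*3^6*29^1*6469^1  =  -  1094089032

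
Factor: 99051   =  3^1*137^1*241^1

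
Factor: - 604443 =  - 3^1*7^1*107^1*269^1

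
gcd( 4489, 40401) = 4489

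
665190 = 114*5835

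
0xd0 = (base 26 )80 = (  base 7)415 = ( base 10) 208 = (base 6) 544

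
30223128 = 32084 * 942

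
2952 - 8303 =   -  5351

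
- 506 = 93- 599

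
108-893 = - 785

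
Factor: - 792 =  - 2^3*3^2 * 11^1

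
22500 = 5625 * 4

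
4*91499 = 365996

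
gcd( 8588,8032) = 4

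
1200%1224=1200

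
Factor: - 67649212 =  - 2^2*16912303^1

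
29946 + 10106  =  40052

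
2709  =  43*63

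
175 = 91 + 84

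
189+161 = 350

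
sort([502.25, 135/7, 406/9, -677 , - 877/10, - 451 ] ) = [ - 677, - 451, - 877/10, 135/7, 406/9, 502.25 ]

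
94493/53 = 1782 + 47/53= 1782.89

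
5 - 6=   -  1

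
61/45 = 1+16/45  =  1.36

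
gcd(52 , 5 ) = 1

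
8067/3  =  2689= 2689.00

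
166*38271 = 6352986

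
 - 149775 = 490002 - 639777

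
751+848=1599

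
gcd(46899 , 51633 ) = 9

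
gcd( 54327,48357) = 597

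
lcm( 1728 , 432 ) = 1728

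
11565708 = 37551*308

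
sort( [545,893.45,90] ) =[90, 545,893.45]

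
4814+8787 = 13601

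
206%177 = 29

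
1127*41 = 46207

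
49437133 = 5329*9277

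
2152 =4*538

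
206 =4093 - 3887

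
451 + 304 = 755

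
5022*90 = 451980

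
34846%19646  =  15200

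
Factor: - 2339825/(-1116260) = 467965/223252 =2^( - 2)*5^1*173^1*541^1*55813^( - 1 )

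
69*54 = 3726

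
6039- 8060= - 2021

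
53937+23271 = 77208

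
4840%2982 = 1858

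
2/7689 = 2/7689 = 0.00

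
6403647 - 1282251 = 5121396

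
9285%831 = 144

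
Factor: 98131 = 11^2*811^1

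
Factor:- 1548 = -2^2*3^2 *43^1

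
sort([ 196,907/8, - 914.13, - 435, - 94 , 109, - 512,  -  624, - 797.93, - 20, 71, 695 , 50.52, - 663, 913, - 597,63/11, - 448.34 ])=[ - 914.13, - 797.93, - 663, - 624, - 597,  -  512  , - 448.34, - 435, - 94, - 20,  63/11,  50.52,71, 109, 907/8, 196, 695,  913]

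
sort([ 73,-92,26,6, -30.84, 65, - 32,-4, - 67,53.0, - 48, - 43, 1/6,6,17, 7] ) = [-92, - 67  , - 48, - 43, - 32,  -  30.84, - 4, 1/6,6 , 6,7, 17,  26,53.0, 65,73 ] 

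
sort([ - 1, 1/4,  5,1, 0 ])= [ - 1,0,1/4, 1, 5] 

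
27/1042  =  27/1042 = 0.03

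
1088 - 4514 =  - 3426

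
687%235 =217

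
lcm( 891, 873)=86427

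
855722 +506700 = 1362422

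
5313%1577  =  582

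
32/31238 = 16/15619 =0.00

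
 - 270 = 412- 682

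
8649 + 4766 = 13415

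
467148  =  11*42468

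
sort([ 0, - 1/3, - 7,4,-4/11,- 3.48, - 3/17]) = [ - 7, - 3.48, - 4/11, - 1/3, - 3/17,0,4] 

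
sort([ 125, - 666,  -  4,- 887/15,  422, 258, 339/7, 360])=[ - 666,  -  887/15, - 4, 339/7,125, 258, 360, 422]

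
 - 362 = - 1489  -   - 1127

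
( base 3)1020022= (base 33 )r8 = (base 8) 1603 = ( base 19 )296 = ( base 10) 899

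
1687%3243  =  1687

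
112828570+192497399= 305325969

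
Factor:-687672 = -2^3 * 3^2*9551^1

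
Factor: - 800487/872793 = - 88943/96977 = - 29^1 *37^( - 1)*2621^ (-1)* 3067^1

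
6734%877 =595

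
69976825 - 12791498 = 57185327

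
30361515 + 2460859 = 32822374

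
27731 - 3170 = 24561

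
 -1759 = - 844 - 915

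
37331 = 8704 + 28627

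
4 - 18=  - 14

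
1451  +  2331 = 3782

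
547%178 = 13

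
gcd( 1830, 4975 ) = 5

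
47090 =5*9418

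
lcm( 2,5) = 10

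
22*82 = 1804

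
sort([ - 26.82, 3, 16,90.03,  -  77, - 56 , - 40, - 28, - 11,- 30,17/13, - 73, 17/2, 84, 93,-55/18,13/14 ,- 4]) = [ - 77, - 73, - 56,  -  40, - 30, - 28, - 26.82, - 11 , - 4, - 55/18,13/14,17/13, 3,17/2,16,84,90.03,93 ]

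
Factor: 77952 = 2^7*3^1*7^1*29^1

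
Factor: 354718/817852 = 2^( - 1)*13^1*1949^1  *  29209^(  -  1 )  =  25337/58418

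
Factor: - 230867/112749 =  - 3^ (-1 )*7^(  -  1)*43^1 = - 43/21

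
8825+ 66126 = 74951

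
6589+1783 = 8372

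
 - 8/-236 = 2/59= 0.03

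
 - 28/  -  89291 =28/89291 = 0.00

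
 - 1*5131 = -5131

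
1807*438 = 791466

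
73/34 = 73/34 =2.15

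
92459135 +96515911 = 188975046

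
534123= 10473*51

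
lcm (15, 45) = 45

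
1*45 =45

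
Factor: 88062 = 2^1*3^1*13^1*1129^1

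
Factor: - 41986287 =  - 3^2 * 7^4 * 29^1*67^1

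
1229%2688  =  1229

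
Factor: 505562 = 2^1*113^1*2237^1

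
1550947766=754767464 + 796180302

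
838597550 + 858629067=1697226617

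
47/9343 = 47/9343= 0.01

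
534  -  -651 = 1185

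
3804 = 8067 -4263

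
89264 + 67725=156989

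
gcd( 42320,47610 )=5290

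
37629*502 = 18889758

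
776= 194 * 4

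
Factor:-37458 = -2^1 * 3^2*2081^1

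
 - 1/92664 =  - 1/92664 = - 0.00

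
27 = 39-12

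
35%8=3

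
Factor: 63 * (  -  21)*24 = -2^3*3^4*7^2 = -31752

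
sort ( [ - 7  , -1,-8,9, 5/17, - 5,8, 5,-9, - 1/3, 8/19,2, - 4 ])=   [ - 9, - 8, - 7,-5,  -  4, - 1, - 1/3 , 5/17, 8/19,2,5,8, 9 ]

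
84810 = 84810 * 1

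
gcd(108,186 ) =6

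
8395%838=15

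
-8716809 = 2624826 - 11341635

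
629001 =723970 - 94969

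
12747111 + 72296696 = 85043807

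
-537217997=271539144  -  808757141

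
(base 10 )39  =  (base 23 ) 1g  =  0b100111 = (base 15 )29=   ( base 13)30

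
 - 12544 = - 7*1792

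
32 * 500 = 16000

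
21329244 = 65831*324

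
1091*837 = 913167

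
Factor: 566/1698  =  3^(- 1) = 1/3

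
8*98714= 789712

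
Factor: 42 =2^1*3^1*7^1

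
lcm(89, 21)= 1869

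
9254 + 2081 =11335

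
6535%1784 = 1183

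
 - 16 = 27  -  43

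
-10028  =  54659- 64687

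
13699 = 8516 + 5183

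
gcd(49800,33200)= 16600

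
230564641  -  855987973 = -625423332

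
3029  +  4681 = 7710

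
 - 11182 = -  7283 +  - 3899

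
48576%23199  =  2178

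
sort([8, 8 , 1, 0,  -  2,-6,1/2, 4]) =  [ - 6, - 2,0,1/2,  1, 4,  8, 8] 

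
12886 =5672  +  7214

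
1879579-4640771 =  - 2761192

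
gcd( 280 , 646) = 2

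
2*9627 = 19254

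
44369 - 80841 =  -  36472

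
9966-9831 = 135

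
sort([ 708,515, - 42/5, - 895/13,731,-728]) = [ - 728 , - 895/13, - 42/5,515, 708, 731]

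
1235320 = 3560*347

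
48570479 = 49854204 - 1283725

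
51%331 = 51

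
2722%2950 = 2722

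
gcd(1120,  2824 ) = 8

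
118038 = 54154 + 63884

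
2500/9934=1250/4967  =  0.25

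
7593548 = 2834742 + 4758806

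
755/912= 755/912 = 0.83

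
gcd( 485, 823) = 1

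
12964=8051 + 4913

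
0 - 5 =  - 5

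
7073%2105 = 758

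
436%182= 72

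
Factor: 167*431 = 71977 = 167^1*431^1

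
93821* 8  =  750568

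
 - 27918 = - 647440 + 619522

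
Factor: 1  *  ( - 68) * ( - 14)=2^3*7^1*17^1 = 952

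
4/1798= 2/899=0.00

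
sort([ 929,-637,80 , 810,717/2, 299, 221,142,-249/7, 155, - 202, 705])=[-637,-202, - 249/7,80,142,155, 221, 299,717/2,705,  810 , 929]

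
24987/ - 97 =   -  258 + 39/97 =- 257.60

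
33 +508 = 541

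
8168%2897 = 2374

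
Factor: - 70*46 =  - 2^2*5^1*7^1*23^1 = -3220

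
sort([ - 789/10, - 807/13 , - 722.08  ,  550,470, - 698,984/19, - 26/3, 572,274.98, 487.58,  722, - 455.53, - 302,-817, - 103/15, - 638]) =[ - 817, - 722.08, - 698, - 638, - 455.53,-302,  -  789/10, - 807/13, - 26/3, - 103/15 , 984/19,  274.98, 470,487.58,550,572,722 ]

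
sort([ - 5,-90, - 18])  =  [-90, - 18, - 5] 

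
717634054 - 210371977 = 507262077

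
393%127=12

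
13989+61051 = 75040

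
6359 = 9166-2807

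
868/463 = 868/463 = 1.87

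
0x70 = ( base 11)A2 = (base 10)112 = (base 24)4g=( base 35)37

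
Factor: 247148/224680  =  11/10  =  2^ ( - 1)*5^( - 1 ) * 11^1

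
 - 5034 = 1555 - 6589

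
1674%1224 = 450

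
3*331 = 993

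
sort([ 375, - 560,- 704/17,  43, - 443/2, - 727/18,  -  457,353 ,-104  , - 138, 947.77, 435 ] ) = [ - 560, - 457, - 443/2, - 138,-104,- 704/17, - 727/18, 43, 353,375 , 435, 947.77]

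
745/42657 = 745/42657 = 0.02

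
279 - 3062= -2783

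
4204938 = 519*8102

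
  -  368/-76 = 4 + 16/19 = 4.84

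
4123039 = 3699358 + 423681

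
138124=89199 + 48925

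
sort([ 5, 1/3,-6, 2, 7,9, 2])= [ -6,1/3, 2,  2 , 5, 7, 9]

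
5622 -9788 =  -4166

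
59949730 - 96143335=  - 36193605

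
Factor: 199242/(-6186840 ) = - 33207/1031140 = -2^ ( - 2)*3^1*5^(-1) * 11^( - 1)*43^(  -  1) * 109^( - 1)*11069^1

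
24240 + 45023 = 69263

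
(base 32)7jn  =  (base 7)31511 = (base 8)17167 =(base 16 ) 1e77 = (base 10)7799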